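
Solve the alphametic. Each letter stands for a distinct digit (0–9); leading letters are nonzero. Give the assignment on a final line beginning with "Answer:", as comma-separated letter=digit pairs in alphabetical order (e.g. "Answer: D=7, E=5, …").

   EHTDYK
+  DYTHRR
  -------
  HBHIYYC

Step 1. [col 1: K + R ≡ C (mod 10)] no forcing yet in column 1 (carry-in 0); R=9 is free and consistent — try it, so R=9.
Step 2. [col 1: K + R ≡ C (mod 10)] column 1 (K + R ≡ C (mod 10), carry-in 0) doesn't pin C yet; pick C=5 and continue ⇒ C=5.
Step 3. [col 1: K + R ≡ C (mod 10)] from column 1 (R=9, C=5, carry-in 0, digits 5,9 already taken and all letters distinct): K must equal 6, so K=6.
Step 4. [H] H is the leading digit of a 7-digit sum of two 6-digit numbers; the final carry is exactly 1. So H=1.
Step 5. [col 2: Y + R ≡ Y (mod 10)] several values work for Y in column 2 (Y + R ≡ Y (mod 10), carry-in 1); try Y=0, so Y=0.
Step 6. [col 3: D + H ≡ Y (mod 10)] from column 3 (H=1, Y=0, carry-in 1, digits 0,1,5,6,9 already taken and all letters distinct): D must equal 8. So D=8.
Step 7. [col 4: T + T ≡ I (mod 10)] in column 4 we have T+T≡I with carry-in 1; given nothing yet and digits 0,1,5,6,8,9 already taken and all letters distinct, that pins T to 3 ⇒ T=3.
Step 8. [col 4: T + T ≡ I (mod 10)] from column 4 (T=3, carry-in 1, digits 0,1,3,5,6,8,9 already taken and all letters distinct): I must equal 7. So I=7.
Step 9. [col 6: E + D ≡ B (mod 10)] column 6 reads E+D+carry(0)=B with D=8; with digits 0,1,3,5,6,7,8,9 already taken and all letters distinct, the only value for E is 4 ⇒ E=4.
Step 10. [col 6: E + D ≡ B (mod 10)] from column 6 (E=4, D=8, carry-in 0, digits 0,1,3,4,5,6,7,8,9 already taken and all letters distinct): B must equal 2, so B=2.

Answer: B=2, C=5, D=8, E=4, H=1, I=7, K=6, R=9, T=3, Y=0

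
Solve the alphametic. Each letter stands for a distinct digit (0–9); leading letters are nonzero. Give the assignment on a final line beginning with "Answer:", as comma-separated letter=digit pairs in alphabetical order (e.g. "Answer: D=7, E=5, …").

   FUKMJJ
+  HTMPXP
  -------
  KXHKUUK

Step 1. [col 1: J + P ≡ K (mod 10)] J=8 is one option consistent with column 1 (J + P ≡ K (mod 10), carry-in 0) — take it, so J=8.
Step 2. [col 1: J + P ≡ K (mod 10)] several values work for P in column 1 (J + P ≡ K (mod 10), carry-in 0); try P=3, so P=3.
Step 3. [col 1: J + P ≡ K (mod 10)] in column 1 we have J+P≡K with carry-in 0; given J=8, P=3 and digits 3,8 already taken and all letters distinct, that pins K to 1 ⇒ K=1.
Step 4. [col 2: J + X ≡ U (mod 10)] X=5 is one option consistent with column 2 (J + X ≡ U (mod 10), carry-in 1) — take it, so X=5.
Step 5. [col 2: J + X ≡ U (mod 10)] column 2 reads J+X+carry(1)=U with J=8, X=5; with digits 1,3,5,8 already taken and all letters distinct, the only value for U is 4. So U=4.
Step 6. [col 3: M + P ≡ U (mod 10)] in column 3 we have M+P≡U with carry-in 1; given P=3, U=4 and digits 1,3,4,5,8 already taken and all letters distinct, that pins M to 0. So M=0.
Step 7. [col 5: U + T ≡ H (mod 10)] column 5: given U=4, carry-in 0, and digits 0,1,3,4,5,8 already taken and all letters distinct, U+T≡H (mod 10) forces T=2, so T=2.
Step 8. [col 5: U + T ≡ H (mod 10)] column 5 reads U+T+carry(0)=H with U=4, T=2; with digits 0,1,2,3,4,5,8 already taken and all letters distinct, the only value for H is 6 ⇒ H=6.
Step 9. [col 6: F + H ≡ X (mod 10)] in column 6 we have F+H≡X with carry-in 0; given H=6, X=5 and digits 0,1,2,3,4,5,6,8 already taken and all letters distinct, that pins F to 9. So F=9.

Answer: F=9, H=6, J=8, K=1, M=0, P=3, T=2, U=4, X=5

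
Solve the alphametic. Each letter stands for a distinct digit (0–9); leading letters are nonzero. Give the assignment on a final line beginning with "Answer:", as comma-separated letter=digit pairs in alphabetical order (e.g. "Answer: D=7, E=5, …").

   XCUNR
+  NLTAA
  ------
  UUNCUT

Step 1. [col 1: R + A ≡ T (mod 10)] column 1 (R + A ≡ T (mod 10), carry-in 0) doesn't pin R yet; pick R=2 and continue ⇒ R=2.
Step 2. [col 1: R + A ≡ T (mod 10)] column 1 (R + A ≡ T (mod 10), carry-in 0) doesn't pin A yet; pick A=4 and continue. So A=4.
Step 3. [col 1: R + A ≡ T (mod 10)] column 1 reads R+A+carry(0)=T with R=2, A=4; with digits 2,4 already taken and all letters distinct, the only value for T is 6 ⇒ T=6.
Step 4. [col 2: N + A ≡ U (mod 10)] no forcing yet in column 2 (carry-in 0); U=1 is free and consistent — try it, so U=1.
Step 5. [col 2: N + A ≡ U (mod 10)] column 2: given A=4, U=1, carry-in 0, and digits 1,2,4,6 already taken and all letters distinct, N+A≡U (mod 10) forces N=7, so N=7.
Step 6. [col 3: U + T ≡ C (mod 10)] from column 3 (U=1, T=6, carry-in 1, digits 1,2,4,6,7 already taken and all letters distinct): C must equal 8 ⇒ C=8.
Step 7. [col 4: C + L ≡ N (mod 10)] in column 4 we have C+L≡N with carry-in 0; given C=8, N=7 and digits 1,2,4,6,7,8 already taken and all letters distinct, that pins L to 9, so L=9.
Step 8. [col 5: X + N ≡ U (mod 10)] column 5: given N=7, U=1, carry-in 1, and digits 1,2,4,6,7,8,9 already taken and all letters distinct, X+N≡U (mod 10) forces X=3, so X=3.

Answer: A=4, C=8, L=9, N=7, R=2, T=6, U=1, X=3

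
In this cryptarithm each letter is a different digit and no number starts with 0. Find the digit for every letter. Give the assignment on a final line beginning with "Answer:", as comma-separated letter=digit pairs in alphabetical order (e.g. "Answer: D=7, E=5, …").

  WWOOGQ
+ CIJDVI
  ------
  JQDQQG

Step 1. [col 1: Q + I ≡ G (mod 10)] G=8 is one option consistent with column 1 (Q + I ≡ G (mod 10), carry-in 0) — take it. So G=8.
Step 2. [col 1: Q + I ≡ G (mod 10)] several values work for Q in column 1 (Q + I ≡ G (mod 10), carry-in 0); try Q=2. So Q=2.
Step 3. [col 1: Q + I ≡ G (mod 10)] from column 1 (Q=2, G=8, carry-in 0, digits 2,8 already taken and all letters distinct): I must equal 6. So I=6.
Step 4. [col 2: G + V ≡ Q (mod 10)] column 2: given G=8, Q=2, carry-in 0, and digits 2,6,8 already taken and all letters distinct, G+V≡Q (mod 10) forces V=4, so V=4.
Step 5. [col 3: O + D ≡ Q (mod 10)] several values work for O in column 3 (O + D ≡ Q (mod 10), carry-in 1); try O=1 ⇒ O=1.
Step 6. [col 3: O + D ≡ Q (mod 10)] in column 3 we have O+D≡Q with carry-in 1; given O=1, Q=2 and digits 1,2,4,6,8 already taken and all letters distinct, that pins D to 0. So D=0.
Step 7. [col 4: O + J ≡ D (mod 10)] in column 4 we have O+J≡D with carry-in 0; given O=1, D=0 and digits 0,1,2,4,6,8 already taken and all letters distinct, that pins J to 9, so J=9.
Step 8. [col 5: W + I ≡ Q (mod 10)] in column 5 we have W+I≡Q with carry-in 1; given I=6, Q=2 and digits 0,1,2,4,6,8,9 already taken and all letters distinct, that pins W to 5, so W=5.
Step 9. [col 6: W + C ≡ J (mod 10)] column 6 reads W+C+carry(1)=J with W=5, J=9; with digits 0,1,2,4,5,6,8,9 already taken and all letters distinct, the only value for C is 3. So C=3.

Answer: C=3, D=0, G=8, I=6, J=9, O=1, Q=2, V=4, W=5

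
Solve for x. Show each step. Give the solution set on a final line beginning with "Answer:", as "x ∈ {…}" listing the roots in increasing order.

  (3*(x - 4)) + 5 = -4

Step 1. [(3*(x - 4)) + 5 = -4] the outer +5 inverts by subtracting 5, so sub: 3*(x - 4) = -9.
Step 2. [3*(x - 4) = -9] 3 out front; divide by 3. So div: x - 4 = -3.
Step 3. [x - 4 = -3] add 4: x sits inside (… - 4). So sub: x = 1.

Answer: x ∈ {1}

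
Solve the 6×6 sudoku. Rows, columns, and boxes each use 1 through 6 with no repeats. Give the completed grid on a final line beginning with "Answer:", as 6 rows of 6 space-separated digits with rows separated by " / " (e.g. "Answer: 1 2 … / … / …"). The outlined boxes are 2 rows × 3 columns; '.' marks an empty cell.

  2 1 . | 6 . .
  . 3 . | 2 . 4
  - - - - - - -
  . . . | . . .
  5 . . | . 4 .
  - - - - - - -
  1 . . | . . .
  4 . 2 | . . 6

Step 1. [r3c5∈{1,2,3,5,6}] in col 5, 6 fits only at r3c5 ⇒ r3c5=6.
Step 2. [r5c3∈{3,5,6}] across box 5, 3 lands solely at r5c3, so r5c3=3.
Step 3. [r6c2∈{5}] nothing but 5 survives at r6c2, so r6c2=5.
Step 4. [r2c5∈{1,5}] across row 2, 1 lands solely at r2c5, so r2c5=1.
Step 5. [r6c4∈{1,3}] 1 has one home in row 6: r6c4, so r6c4=1.
Step 6. [r4c4∈{3}] nothing but 3 survives at r4c4, so r4c4=3.
Step 7. [r5c5∈{2,5}] in col 5, 2 fits only at r5c5, so r5c5=2.
Step 8. [r5c6∈{5}] r5c6's peers cover all but 5 ⇒ r5c6=5.
Step 9. [r2c3∈{5,6}] in row 2, 5 fits only at r2c3 ⇒ r2c3=5.
Step 10. [r3c2∈{2,4}] across col 2, 4 lands solely at r3c2 ⇒ r3c2=4.
Step 11. [r4c3∈{1,6}] in col 3, 6 fits only at r4c3. So r4c3=6.
Step 12. [r4c6∈{1,2}] 1 has one home in row 4: r4c6. So r4c6=1.
Step 13. [r6c5∈{3}] r6c5 has the single candidate 3, so r6c5=3.
Step 14. [r3c1∈{3}] only 3 remains possible at r3c1 ⇒ r3c1=3.
Step 15. [r1c5∈{5}] nothing but 5 survives at r1c5. So r1c5=5.
Step 16. [r3c3∈{1}] only 1 remains possible at r3c3. So r3c3=1.
Step 17. [r1c6∈{3}] only 3 remains possible at r1c6. So r1c6=3.
Step 18. [r1c3∈{4}] r1c3's peers cover all but 4, so r1c3=4.
Step 19. [r3c4∈{5}] r3c4 is down to just 5, so r3c4=5.
Step 20. [r5c4∈{4}] r5c4 has the single candidate 4. So r5c4=4.
Step 21. [r2c1∈{6}] r2c1 has the single candidate 6, so r2c1=6.
Step 22. [r5c2∈{6}] r5c2 is down to just 6, so r5c2=6.
Step 23. [r4c2∈{2}] only 2 remains possible at r4c2, so r4c2=2.
Step 24. [r3c6∈{2}] r3c6 is down to just 2. So r3c6=2.

Answer: 2 1 4 6 5 3 / 6 3 5 2 1 4 / 3 4 1 5 6 2 / 5 2 6 3 4 1 / 1 6 3 4 2 5 / 4 5 2 1 3 6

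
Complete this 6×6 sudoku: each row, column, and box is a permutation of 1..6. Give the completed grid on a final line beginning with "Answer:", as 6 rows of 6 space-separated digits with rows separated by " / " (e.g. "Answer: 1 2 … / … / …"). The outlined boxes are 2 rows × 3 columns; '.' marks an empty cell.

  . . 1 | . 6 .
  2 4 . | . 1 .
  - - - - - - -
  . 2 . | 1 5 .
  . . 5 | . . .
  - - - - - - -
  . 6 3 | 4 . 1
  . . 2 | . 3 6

Step 1. [r1c6∈{2,3,4,5}] across row 1, 4 lands solely at r1c6. So r1c6=4.
Step 2. [r6c1∈{1,4,5}] across row 6, 4 lands solely at r6c1. So r6c1=4.
Step 3. [r3c6∈{3}] nothing but 3 survives at r3c6 ⇒ r3c6=3.
Step 4. [r6c4∈{5}] r6c4 is down to just 5, so r6c4=5.
Step 5. [r4c1∈{1,3,6}] 1 has one home in col 1: r4c1 ⇒ r4c1=1.
Step 6. [r1c1∈{3,5}] in col 1, 3 fits only at r1c1, so r1c1=3.
Step 7. [r4c6∈{2}] nothing but 2 survives at r4c6, so r4c6=2.
Step 8. [r3c3∈{4,6}] r3c3 is the only open cell in row 3 admitting 4, so r3c3=4.
Step 9. [r3c1∈{6}] nothing but 6 survives at r3c1 ⇒ r3c1=6.
Step 10. [r6c2∈{1}] r6c2 is down to just 1. So r6c2=1.
Step 11. [r1c2∈{5}] r1c2's peers cover all but 5, so r1c2=5.
Step 12. [r4c4∈{6}] r4c4's peers cover all but 6, so r4c4=6.
Step 13. [r2c3∈{6}] r2c3 has the single candidate 6 ⇒ r2c3=6.
Step 14. [r1c4∈{2}] nothing but 2 survives at r1c4, so r1c4=2.
Step 15. [r5c1∈{5}] r5c1 has the single candidate 5 ⇒ r5c1=5.
Step 16. [r2c6∈{5}] only 5 remains possible at r2c6. So r2c6=5.
Step 17. [r2c4∈{3}] r2c4 is down to just 3. So r2c4=3.
Step 18. [r4c5∈{4}] r4c5 is down to just 4, so r4c5=4.
Step 19. [r5c5∈{2}] r5c5 is down to just 2, so r5c5=2.
Step 20. [r4c2∈{3}] r4c2's peers cover all but 3, so r4c2=3.

Answer: 3 5 1 2 6 4 / 2 4 6 3 1 5 / 6 2 4 1 5 3 / 1 3 5 6 4 2 / 5 6 3 4 2 1 / 4 1 2 5 3 6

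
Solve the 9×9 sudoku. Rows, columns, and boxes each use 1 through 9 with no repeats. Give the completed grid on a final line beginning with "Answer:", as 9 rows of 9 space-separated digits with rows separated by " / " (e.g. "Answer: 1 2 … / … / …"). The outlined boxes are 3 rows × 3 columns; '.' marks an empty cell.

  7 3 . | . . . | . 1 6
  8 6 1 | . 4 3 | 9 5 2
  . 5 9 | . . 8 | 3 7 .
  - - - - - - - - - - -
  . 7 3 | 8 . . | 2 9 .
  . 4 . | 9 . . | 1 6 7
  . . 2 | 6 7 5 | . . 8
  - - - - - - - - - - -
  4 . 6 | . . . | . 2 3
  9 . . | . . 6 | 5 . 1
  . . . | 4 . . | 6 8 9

Step 1. [r4c5∈{1}] nothing but 1 survives at r4c5. So r4c5=1.
Step 2. [r8c4∈{2,3,7}] 3 has one home in col 4: r8c4 ⇒ r8c4=3.
Step 3. [r9c1∈{1,2,3,5}] 3 has one home in row 9: r9c1. So r9c1=3.
Step 4. [r5c6∈{2}] only 2 remains possible at r5c6 ⇒ r5c6=2.
Step 5. [r9c3∈{5,7}] r9c3 is the only open cell in box 7 admitting 5, so r9c3=5.
Step 6. [r9c5∈{2}] r9c5's peers cover all but 2 ⇒ r9c5=2.
Step 7. [r9c6∈{1,7}] in row 9, 7 fits only at r9c6 ⇒ r9c6=7.
Step 8. [r7c6∈{1,9}] r7c6 is the only open cell in col 6 admitting 1 ⇒ r7c6=1.
Step 9. [r6c7∈{4}] nothing but 4 survives at r6c7. So r6c7=4.
Step 10. [r7c5∈{5,8,9}] across row 7, 9 lands solely at r7c5. So r7c5=9.
Step 11. [r1c4∈{2,5}] r1c4 is the only open cell in row 1 admitting 2, so r1c4=2.
Step 12. [r7c2∈{8}] nothing but 8 survives at r7c2. So r7c2=8.
Step 13. [r4c1∈{5,6}] in row 4, 6 fits only at r4c1 ⇒ r4c1=6.
Step 14. [r6c1∈{1}] r6c1 is down to just 1, so r6c1=1.
Step 15. [r9c2∈{1}] only 1 remains possible at r9c2 ⇒ r9c2=1.
Step 16. [r4c9∈{5}] r4c9's peers cover all but 5. So r4c9=5.
Step 17. [r6c2∈{9}] only 9 remains possible at r6c2 ⇒ r6c2=9.
Step 18. [r3c1∈{2}] r3c1's peers cover all but 2. So r3c1=2.
Step 19. [r3c5∈{6}] only 6 remains possible at r3c5. So r3c5=6.
Step 20. [r3c4∈{1}] r3c4 is down to just 1. So r3c4=1.
Step 21. [r7c7∈{7}] only 7 remains possible at r7c7 ⇒ r7c7=7.
Step 22. [r8c3∈{7}] nothing but 7 survives at r8c3. So r8c3=7.
Step 23. [r8c5∈{8}] r8c5's peers cover all but 8, so r8c5=8.
Step 24. [r7c4∈{5}] only 5 remains possible at r7c4, so r7c4=5.
Step 25. [r1c3∈{4}] r1c3 has the single candidate 4, so r1c3=4.
Step 26. [r6c8∈{3}] r6c8 is down to just 3, so r6c8=3.
Step 27. [r3c9∈{4}] only 4 remains possible at r3c9 ⇒ r3c9=4.
Step 28. [r8c2∈{2}] only 2 remains possible at r8c2 ⇒ r8c2=2.
Step 29. [r2c4∈{7}] r2c4's peers cover all but 7 ⇒ r2c4=7.
Step 30. [r1c5∈{5}] r1c5 is down to just 5 ⇒ r1c5=5.
Step 31. [r8c8∈{4}] r8c8 has the single candidate 4, so r8c8=4.
Step 32. [r1c7∈{8}] only 8 remains possible at r1c7, so r1c7=8.
Step 33. [r5c5∈{3}] nothing but 3 survives at r5c5, so r5c5=3.
Step 34. [r4c6∈{4}] nothing but 4 survives at r4c6. So r4c6=4.
Step 35. [r5c3∈{8}] only 8 remains possible at r5c3, so r5c3=8.
Step 36. [r5c1∈{5}] r5c1 is down to just 5 ⇒ r5c1=5.
Step 37. [r1c6∈{9}] r1c6 is down to just 9, so r1c6=9.

Answer: 7 3 4 2 5 9 8 1 6 / 8 6 1 7 4 3 9 5 2 / 2 5 9 1 6 8 3 7 4 / 6 7 3 8 1 4 2 9 5 / 5 4 8 9 3 2 1 6 7 / 1 9 2 6 7 5 4 3 8 / 4 8 6 5 9 1 7 2 3 / 9 2 7 3 8 6 5 4 1 / 3 1 5 4 2 7 6 8 9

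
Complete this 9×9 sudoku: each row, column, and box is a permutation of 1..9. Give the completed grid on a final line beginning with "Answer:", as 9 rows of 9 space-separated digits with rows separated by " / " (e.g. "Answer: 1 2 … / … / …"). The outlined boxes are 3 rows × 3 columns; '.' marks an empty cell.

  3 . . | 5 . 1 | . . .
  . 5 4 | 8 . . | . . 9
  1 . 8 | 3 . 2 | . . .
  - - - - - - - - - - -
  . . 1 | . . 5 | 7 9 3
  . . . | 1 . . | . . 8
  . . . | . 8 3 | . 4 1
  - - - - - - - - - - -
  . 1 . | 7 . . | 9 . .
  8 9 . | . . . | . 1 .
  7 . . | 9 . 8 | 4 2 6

Step 1. [r7c9∈{5}] r7c9's peers cover all but 5, so r7c9=5.
Step 2. [r7c1∈{2,4,6}] in box 7, 4 fits only at r7c1. So r7c1=4.
Step 3. [r7c6∈{6}] r7c6 is down to just 6. So r7c6=6.
Step 4. [r1c3∈{2,6,7,9}] in box 1, 9 fits only at r1c3 ⇒ r1c3=9.
Step 5. [r2c6∈{7}] r2c6's peers cover all but 7. So r2c6=7.
Step 6. [r2c5∈{6}] r2c5 has the single candidate 6 ⇒ r2c5=6.
Step 7. [r5c5∈{2,4,7,9}] across col 5, 7 lands solely at r5c5, so r5c5=7.
Step 8. [r1c9∈{2,4,7}] col 9 places 2 nowhere but r1c9 ⇒ r1c9=2.
Step 9. [r8c3∈{2,3,5,6}] r8c3 is the only open cell in row 8 admitting 6. So r8c3=6.
Step 10. [r9c3∈{3,5}] box 7 places 5 nowhere but r9c3. So r9c3=5.
Step 11. [r7c3∈{2,3}] across box 7, 2 lands solely at r7c3, so r7c3=2.
Step 12. [r6c1∈{2,5,6,9}] across row 6, 9 lands solely at r6c1. So r6c1=9.
Step 13. [r6c7∈{2,5,6}] r6c7 is the only open cell in row 6 admitting 5. So r6c7=5.
Step 14. [r3c7∈{6}] r3c7 is down to just 6. So r3c7=6.
Step 15. [r3c2∈{7}] only 7 remains possible at r3c2, so r3c2=7.
Step 16. [r1c2∈{6}] r1c2 is down to just 6 ⇒ r1c2=6.
Step 17. [r6c2∈{2}] only 2 remains possible at r6c2. So r6c2=2.
Step 18. [r1c5∈{4}] r1c5 is down to just 4. So r1c5=4.
Step 19. [r7c5∈{3}] only 3 remains possible at r7c5, so r7c5=3.
Step 20. [r4c1∈{6}] r4c1 is down to just 6 ⇒ r4c1=6.
Step 21. [r8c6∈{4}] r8c6 has the single candidate 4. So r8c6=4.
Step 22. [r4c4∈{2,4}] across col 4, 4 lands solely at r4c4. So r4c4=4.
Step 23. [r5c2∈{3,4}] across row 5, 4 lands solely at r5c2 ⇒ r5c2=4.
Step 24. [r1c8∈{7,8}] r1c8 is the only open cell in row 1 admitting 7 ⇒ r1c8=7.
Step 25. [r4c5∈{2}] nothing but 2 survives at r4c5, so r4c5=2.
Step 26. [r2c8∈{3}] r2c8 is down to just 3, so r2c8=3.
Step 27. [r6c3∈{7}] r6c3 has the single candidate 7. So r6c3=7.
Step 28. [r6c4∈{6}] r6c4 is down to just 6. So r6c4=6.
Step 29. [r5c7∈{2}] r5c7 is down to just 2 ⇒ r5c7=2.
Step 30. [r9c5∈{1}] r9c5's peers cover all but 1, so r9c5=1.
Step 31. [r4c2∈{8}] r4c2 has the single candidate 8. So r4c2=8.
Step 32. [r5c6∈{9}] r5c6's peers cover all but 9. So r5c6=9.
Step 33. [r8c4∈{2}] r8c4's peers cover all but 2 ⇒ r8c4=2.
Step 34. [r2c7∈{1}] only 1 remains possible at r2c7, so r2c7=1.
Step 35. [r7c8∈{8}] r7c8's peers cover all but 8. So r7c8=8.
Step 36. [r3c8∈{5}] r3c8 is down to just 5. So r3c8=5.
Step 37. [r8c9∈{7}] r8c9's peers cover all but 7 ⇒ r8c9=7.
Step 38. [r8c5∈{5}] only 5 remains possible at r8c5, so r8c5=5.
Step 39. [r5c1∈{5}] r5c1's peers cover all but 5, so r5c1=5.
Step 40. [r1c7∈{8}] only 8 remains possible at r1c7. So r1c7=8.
Step 41. [r2c1∈{2}] r2c1 has the single candidate 2, so r2c1=2.
Step 42. [r9c2∈{3}] r9c2 is down to just 3. So r9c2=3.
Step 43. [r3c5∈{9}] nothing but 9 survives at r3c5 ⇒ r3c5=9.
Step 44. [r3c9∈{4}] r3c9 has the single candidate 4 ⇒ r3c9=4.
Step 45. [r5c8∈{6}] r5c8 is down to just 6 ⇒ r5c8=6.
Step 46. [r5c3∈{3}] nothing but 3 survives at r5c3, so r5c3=3.
Step 47. [r8c7∈{3}] r8c7's peers cover all but 3, so r8c7=3.

Answer: 3 6 9 5 4 1 8 7 2 / 2 5 4 8 6 7 1 3 9 / 1 7 8 3 9 2 6 5 4 / 6 8 1 4 2 5 7 9 3 / 5 4 3 1 7 9 2 6 8 / 9 2 7 6 8 3 5 4 1 / 4 1 2 7 3 6 9 8 5 / 8 9 6 2 5 4 3 1 7 / 7 3 5 9 1 8 4 2 6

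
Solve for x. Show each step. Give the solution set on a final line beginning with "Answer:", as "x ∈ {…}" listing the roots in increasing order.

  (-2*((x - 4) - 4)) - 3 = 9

Step 1. [(-2*((x - 4) - 4)) - 3 = 9] add 3: x sits inside (… - 3). So sub: -2*((x - 4) - 4) = 12.
Step 2. [-2*((x - 4) - 4) = 12] leading coefficient -2: divide by -2. So div: (x - 4) - 4 = -6.
Step 3. [(x - 4) - 4 = -6] the outer -4 inverts by adding 4, so sub: x - 4 = -2.
Step 4. [x - 4 = -2] peel the -4: add 4 from each side, so sub: x = 2.

Answer: x ∈ {2}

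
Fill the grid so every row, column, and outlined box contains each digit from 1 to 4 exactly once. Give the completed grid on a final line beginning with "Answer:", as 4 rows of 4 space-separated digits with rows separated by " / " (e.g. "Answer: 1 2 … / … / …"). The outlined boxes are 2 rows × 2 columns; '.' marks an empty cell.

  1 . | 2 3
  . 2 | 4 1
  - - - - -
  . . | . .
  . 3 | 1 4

Step 1. [r3c1∈{2,4}] r3c1 is the only open cell in col 1 admitting 4. So r3c1=4.
Step 2. [r4c1∈{2}] nothing but 2 survives at r4c1 ⇒ r4c1=2.
Step 3. [r2c1∈{3}] r2c1's peers cover all but 3. So r2c1=3.
Step 4. [r3c3∈{3}] r3c3 is down to just 3 ⇒ r3c3=3.
Step 5. [r3c2∈{1}] only 1 remains possible at r3c2, so r3c2=1.
Step 6. [r1c2∈{4}] only 4 remains possible at r1c2 ⇒ r1c2=4.
Step 7. [r3c4∈{2}] r3c4 is down to just 2, so r3c4=2.

Answer: 1 4 2 3 / 3 2 4 1 / 4 1 3 2 / 2 3 1 4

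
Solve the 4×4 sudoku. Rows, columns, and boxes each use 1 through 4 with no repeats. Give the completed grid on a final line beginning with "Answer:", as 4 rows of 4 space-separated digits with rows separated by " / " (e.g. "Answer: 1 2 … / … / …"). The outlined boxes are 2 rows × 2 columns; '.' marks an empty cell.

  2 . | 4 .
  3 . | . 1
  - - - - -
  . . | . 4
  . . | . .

Step 1. [r4c4∈{2,3}] col 4 places 2 nowhere but r4c4 ⇒ r4c4=2.
Step 2. [r3c1∈{1}] only 1 remains possible at r3c1. So r3c1=1.
Step 3. [r3c3∈{3}] r3c3 is down to just 3, so r3c3=3.
Step 4. [r4c2∈{3,4}] row 4 places 3 nowhere but r4c2, so r4c2=3.
Step 5. [r3c2∈{2}] r3c2's peers cover all but 2, so r3c2=2.
Step 6. [r1c4∈{3}] nothing but 3 survives at r1c4. So r1c4=3.
Step 7. [r4c3∈{1}] r4c3 has the single candidate 1, so r4c3=1.
Step 8. [r2c3∈{2}] only 2 remains possible at r2c3 ⇒ r2c3=2.
Step 9. [r1c2∈{1}] r1c2 has the single candidate 1 ⇒ r1c2=1.
Step 10. [r2c2∈{4}] nothing but 4 survives at r2c2, so r2c2=4.
Step 11. [r4c1∈{4}] only 4 remains possible at r4c1 ⇒ r4c1=4.

Answer: 2 1 4 3 / 3 4 2 1 / 1 2 3 4 / 4 3 1 2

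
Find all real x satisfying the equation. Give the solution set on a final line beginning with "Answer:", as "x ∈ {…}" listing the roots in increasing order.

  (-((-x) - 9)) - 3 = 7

Step 1. [(-((-x) - 9)) - 3 = 7] -3 is outermost — add 3 both sides, so sub: -((-x) - 9) = 10.
Step 2. [-((-x) - 9) = 10] flip signs both sides. So neg: (-x) - 9 = -10.
Step 3. [(-x) - 9 = -10] the outer -9 inverts by adding 9 ⇒ sub: -x = -1.
Step 4. [-x = -1] flip signs both sides, so neg: x = 1.

Answer: x ∈ {1}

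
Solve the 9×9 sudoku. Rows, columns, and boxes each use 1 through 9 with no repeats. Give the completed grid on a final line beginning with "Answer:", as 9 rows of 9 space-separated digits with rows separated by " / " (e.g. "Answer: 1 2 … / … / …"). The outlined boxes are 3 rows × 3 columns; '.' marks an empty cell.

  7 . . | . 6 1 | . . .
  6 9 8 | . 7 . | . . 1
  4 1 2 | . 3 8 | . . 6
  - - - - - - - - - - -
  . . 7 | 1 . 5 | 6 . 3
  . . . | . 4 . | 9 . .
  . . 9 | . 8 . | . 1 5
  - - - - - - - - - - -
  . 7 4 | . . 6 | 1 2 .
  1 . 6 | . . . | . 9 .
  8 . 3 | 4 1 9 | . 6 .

Step 1. [r8c7∈{3,4,5,7,8}] box 9 places 3 nowhere but r8c7. So r8c7=3.
Step 2. [r4c1∈{2}] r4c1 has the single candidate 2, so r4c1=2.
Step 3. [r1c3∈{5}] only 5 remains possible at r1c3. So r1c3=5.
Step 4. [r6c1∈{3}] r6c1 is down to just 3 ⇒ r6c1=3.
Step 5. [r9c7∈{5,7}] in box 9, 5 fits only at r9c7 ⇒ r9c7=5.
Step 6. [r7c5∈{5}] r7c5's peers cover all but 5. So r7c5=5.
Step 7. [r1c9∈{2,4,8,9}] in col 9, 9 fits only at r1c9, so r1c9=9.
Step 8. [r1c4∈{2}] nothing but 2 survives at r1c4. So r1c4=2.
Step 9. [r5c9∈{2,7,8}] col 9 places 2 nowhere but r5c9, so r5c9=2.
Step 10. [r2c8∈{3,4,5}] 3 has one home in row 2: r2c8. So r2c8=3.
Step 11. [r8c2∈{2,5}] r8c2 is the only open cell in row 8 admitting 5. So r8c2=5.
Step 12. [r5c6∈{3,7}] in col 6, 3 fits only at r5c6. So r5c6=3.
Step 13. [r3c8∈{5,7}] col 8 places 5 nowhere but r3c8. So r3c8=5.
Step 14. [r5c8∈{7,8}] in col 8, 7 fits only at r5c8, so r5c8=7.
Step 15. [r6c7∈{4}] nothing but 4 survives at r6c7, so r6c7=4.
Step 16. [r8c9∈{4,7,8}] across row 8, 4 lands solely at r8c9. So r8c9=4.
Step 17. [r6c2∈{6}] nothing but 6 survives at r6c2, so r6c2=6.
Step 18. [r4c8∈{8}] only 8 remains possible at r4c8. So r4c8=8.
Step 19. [r6c4∈{7}] r6c4 is down to just 7. So r6c4=7.
Step 20. [r6c6∈{2}] only 2 remains possible at r6c6, so r6c6=2.
Step 21. [r8c4∈{8}] nothing but 8 survives at r8c4, so r8c4=8.
Step 22. [r8c6∈{7}] nothing but 7 survives at r8c6. So r8c6=7.
Step 23. [r1c7∈{8}] nothing but 8 survives at r1c7. So r1c7=8.
Step 24. [r4c5∈{9}] r4c5's peers cover all but 9. So r4c5=9.
Step 25. [r2c7∈{2}] r2c7 has the single candidate 2 ⇒ r2c7=2.
Step 26. [r1c2∈{3}] r1c2 is down to just 3, so r1c2=3.
Step 27. [r5c4∈{6}] nothing but 6 survives at r5c4, so r5c4=6.
Step 28. [r7c4∈{3}] r7c4 is down to just 3. So r7c4=3.
Step 29. [r7c9∈{8}] r7c9's peers cover all but 8. So r7c9=8.
Step 30. [r9c9∈{7}] r9c9 has the single candidate 7. So r9c9=7.
Step 31. [r1c8∈{4}] r1c8 is down to just 4, so r1c8=4.
Step 32. [r2c6∈{4}] r2c6 is down to just 4, so r2c6=4.
Step 33. [r5c3∈{1}] r5c3 is down to just 1 ⇒ r5c3=1.
Step 34. [r5c1∈{5}] r5c1 is down to just 5, so r5c1=5.
Step 35. [r4c2∈{4}] nothing but 4 survives at r4c2. So r4c2=4.
Step 36. [r7c1∈{9}] nothing but 9 survives at r7c1 ⇒ r7c1=9.
Step 37. [r3c7∈{7}] r3c7's peers cover all but 7 ⇒ r3c7=7.
Step 38. [r3c4∈{9}] only 9 remains possible at r3c4, so r3c4=9.
Step 39. [r5c2∈{8}] only 8 remains possible at r5c2, so r5c2=8.
Step 40. [r9c2∈{2}] only 2 remains possible at r9c2 ⇒ r9c2=2.
Step 41. [r2c4∈{5}] only 5 remains possible at r2c4, so r2c4=5.
Step 42. [r8c5∈{2}] nothing but 2 survives at r8c5, so r8c5=2.

Answer: 7 3 5 2 6 1 8 4 9 / 6 9 8 5 7 4 2 3 1 / 4 1 2 9 3 8 7 5 6 / 2 4 7 1 9 5 6 8 3 / 5 8 1 6 4 3 9 7 2 / 3 6 9 7 8 2 4 1 5 / 9 7 4 3 5 6 1 2 8 / 1 5 6 8 2 7 3 9 4 / 8 2 3 4 1 9 5 6 7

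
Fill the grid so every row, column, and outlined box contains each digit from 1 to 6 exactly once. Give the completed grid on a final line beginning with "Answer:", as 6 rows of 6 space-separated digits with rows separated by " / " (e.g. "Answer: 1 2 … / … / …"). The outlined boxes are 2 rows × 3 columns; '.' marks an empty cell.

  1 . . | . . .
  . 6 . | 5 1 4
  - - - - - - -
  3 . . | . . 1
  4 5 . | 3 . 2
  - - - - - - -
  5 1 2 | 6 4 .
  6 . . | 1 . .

Step 1. [r6c5∈{2,3,5}] 2 has one home in row 6: r6c5. So r6c5=2.
Step 2. [r1c5∈{3,6}] col 5 places 3 nowhere but r1c5. So r1c5=3.
Step 3. [r6c2∈{3,4}] r6c2 is the only open cell in col 2 admitting 3, so r6c2=3.
Step 4. [r4c5∈{6}] only 6 remains possible at r4c5. So r4c5=6.
Step 5. [r1c2∈{2,4}] col 2 places 4 nowhere but r1c2. So r1c2=4.
Step 6. [r6c3∈{4}] r6c3 has the single candidate 4, so r6c3=4.
Step 7. [r3c5∈{5}] r3c5 is down to just 5. So r3c5=5.
Step 8. [r3c3∈{6}] r3c3 is down to just 6 ⇒ r3c3=6.
Step 9. [r3c2∈{2}] only 2 remains possible at r3c2. So r3c2=2.
Step 10. [r2c1∈{2}] r2c1 is down to just 2 ⇒ r2c1=2.
Step 11. [r2c3∈{3}] r2c3 is down to just 3. So r2c3=3.
Step 12. [r4c3∈{1}] r4c3 is down to just 1 ⇒ r4c3=1.
Step 13. [r1c4∈{2}] only 2 remains possible at r1c4 ⇒ r1c4=2.
Step 14. [r5c6∈{3}] r5c6 has the single candidate 3, so r5c6=3.
Step 15. [r1c3∈{5}] only 5 remains possible at r1c3, so r1c3=5.
Step 16. [r1c6∈{6}] r1c6 is down to just 6. So r1c6=6.
Step 17. [r3c4∈{4}] r3c4's peers cover all but 4 ⇒ r3c4=4.
Step 18. [r6c6∈{5}] only 5 remains possible at r6c6. So r6c6=5.

Answer: 1 4 5 2 3 6 / 2 6 3 5 1 4 / 3 2 6 4 5 1 / 4 5 1 3 6 2 / 5 1 2 6 4 3 / 6 3 4 1 2 5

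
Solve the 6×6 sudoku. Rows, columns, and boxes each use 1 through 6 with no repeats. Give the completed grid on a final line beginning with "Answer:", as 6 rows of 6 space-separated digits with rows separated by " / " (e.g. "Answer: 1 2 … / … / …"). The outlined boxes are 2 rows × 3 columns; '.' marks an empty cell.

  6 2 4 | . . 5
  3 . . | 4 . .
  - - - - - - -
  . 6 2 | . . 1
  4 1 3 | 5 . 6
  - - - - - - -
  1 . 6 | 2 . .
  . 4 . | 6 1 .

Step 1. [r1c5∈{3}] r1c5's peers cover all but 3. So r1c5=3.
Step 2. [r6c3∈{5}] r6c3's peers cover all but 5. So r6c3=5.
Step 3. [r5c6∈{3,4}] 4 has one home in col 6: r5c6. So r5c6=4.
Step 4. [r2c6∈{2}] nothing but 2 survives at r2c6, so r2c6=2.
Step 5. [r3c4∈{3}] only 3 remains possible at r3c4 ⇒ r3c4=3.
Step 6. [r5c5∈{5}] r5c5 has the single candidate 5. So r5c5=5.
Step 7. [r6c6∈{3}] r6c6's peers cover all but 3, so r6c6=3.
Step 8. [r2c3∈{1}] nothing but 1 survives at r2c3 ⇒ r2c3=1.
Step 9. [r1c4∈{1}] only 1 remains possible at r1c4, so r1c4=1.
Step 10. [r3c1∈{5}] r3c1 is down to just 5. So r3c1=5.
Step 11. [r4c5∈{2}] r4c5's peers cover all but 2. So r4c5=2.
Step 12. [r2c5∈{6}] only 6 remains possible at r2c5, so r2c5=6.
Step 13. [r3c5∈{4}] only 4 remains possible at r3c5. So r3c5=4.
Step 14. [r6c1∈{2}] only 2 remains possible at r6c1, so r6c1=2.
Step 15. [r2c2∈{5}] nothing but 5 survives at r2c2, so r2c2=5.
Step 16. [r5c2∈{3}] nothing but 3 survives at r5c2 ⇒ r5c2=3.

Answer: 6 2 4 1 3 5 / 3 5 1 4 6 2 / 5 6 2 3 4 1 / 4 1 3 5 2 6 / 1 3 6 2 5 4 / 2 4 5 6 1 3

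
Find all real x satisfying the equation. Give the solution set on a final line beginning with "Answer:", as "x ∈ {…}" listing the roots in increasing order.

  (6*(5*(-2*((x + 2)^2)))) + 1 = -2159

Step 1. [(6*(5*(-2*((x + 2)^2)))) + 1 = -2159] peel the +1: subtract 1 from each side, so sub: 6*(5*(-2*((x + 2)^2))) = -2160.
Step 2. [6*(5*(-2*((x + 2)^2))) = -2160] 6·(inner) — divide through by 6, so div: 5*(-2*((x + 2)^2)) = -360.
Step 3. [5*(-2*((x + 2)^2)) = -360] leading coefficient 5: divide by 5 ⇒ div: -2*((x + 2)^2) = -72.
Step 4. [-2*((x + 2)^2) = -72] -2 out front; divide by -2 ⇒ div: (x + 2)^2 = 36.
Step 5. [(x + 2)^2 = 36] √ both sides: 36 ≥ 0 gives two branches, so sqrt: x + 2 = 6 or -6.
Step 6. [x + 2 = 6 or -6] the outer +2 inverts by subtracting 2, so sub: x = 4 or -8.

Answer: x ∈ {-8, 4}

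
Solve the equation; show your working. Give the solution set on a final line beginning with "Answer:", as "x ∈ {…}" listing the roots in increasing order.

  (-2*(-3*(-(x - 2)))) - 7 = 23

Step 1. [(-2*(-3*(-(x - 2)))) - 7 = 23] 7 comes off first (add 7), so sub: -2*(-3*(-(x - 2))) = 30.
Step 2. [-2*(-3*(-(x - 2))) = 30] LHS = -2·(…); ÷-2 both sides ⇒ div: -3*(-(x - 2)) = -15.
Step 3. [-3*(-(x - 2)) = -15] leading coefficient -3: divide by -3 ⇒ div: -(x - 2) = 5.
Step 4. [-(x - 2) = 5] leading − — multiply by −1. So neg: x - 2 = -5.
Step 5. [x - 2 = -5] -2 is outermost — add 2 both sides. So sub: x = -3.

Answer: x ∈ {-3}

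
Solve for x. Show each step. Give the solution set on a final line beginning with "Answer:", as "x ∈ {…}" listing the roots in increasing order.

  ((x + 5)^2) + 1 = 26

Step 1. [((x + 5)^2) + 1 = 26] subtract 1: x sits inside (… + 1), so sub: (x + 5)^2 = 25.
Step 2. [(x + 5)^2 = 25] √ both sides: 25 ≥ 0 gives two branches. So sqrt: x + 5 = 5 or -5.
Step 3. [x + 5 = 5 or -5] peel the +5: subtract 5 from each side. So sub: x = 0 or -10.

Answer: x ∈ {-10, 0}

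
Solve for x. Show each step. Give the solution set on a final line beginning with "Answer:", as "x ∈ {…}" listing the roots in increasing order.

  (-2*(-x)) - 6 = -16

Step 1. [(-2*(-x)) - 6 = -16] -2 divides every term; factor it out, so factor: (-x) + 3 = 8.
Step 2. [(-x) + 3 = 8] the outer +3 inverts by subtracting 3 ⇒ sub: -x = 5.
Step 3. [-x = 5] LHS negated; negate both sides ⇒ neg: x = -5.

Answer: x ∈ {-5}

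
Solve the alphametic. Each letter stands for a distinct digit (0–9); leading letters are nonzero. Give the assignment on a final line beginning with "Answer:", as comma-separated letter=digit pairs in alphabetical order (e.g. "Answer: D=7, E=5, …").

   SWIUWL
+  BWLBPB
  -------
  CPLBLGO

Step 1. [col 1: L + B ≡ O (mod 10)] several values work for L in column 1 (L + B ≡ O (mod 10), carry-in 0); try L=9, so L=9.
Step 2. [C] the sum has 7 digits but both addends have 6; that extra leading digit C is the final carry, namely 1 ⇒ C=1.
Step 3. [col 1: L + B ≡ O (mod 10)] B=7 is one option consistent with column 1 (L + B ≡ O (mod 10), carry-in 0) — take it. So B=7.
Step 4. [col 1: L + B ≡ O (mod 10)] column 1 reads L+B+carry(0)=O with L=9, B=7; with digits 1,7,9 already taken and all letters distinct, the only value for O is 6 ⇒ O=6.
Step 5. [col 2: W + P ≡ G (mod 10)] P=0 is one option consistent with column 2 (W + P ≡ G (mod 10), carry-in 1) — take it ⇒ P=0.
Step 6. [col 2: W + P ≡ G (mod 10)] G=5 is one option consistent with column 2 (W + P ≡ G (mod 10), carry-in 1) — take it, so G=5.
Step 7. [col 2: W + P ≡ G (mod 10)] in column 2 we have W+P≡G with carry-in 1; given P=0, G=5 and digits 0,1,5,6,7,9 already taken and all letters distinct, that pins W to 4. So W=4.
Step 8. [col 3: U + B ≡ L (mod 10)] from column 3 (B=7, L=9, carry-in 0, digits 0,1,4,5,6,7,9 already taken and all letters distinct): U must equal 2 ⇒ U=2.
Step 9. [col 4: I + L ≡ B (mod 10)] column 4: given L=9, B=7, carry-in 0, and digits 0,1,2,4,5,6,7,9 already taken and all letters distinct, I+L≡B (mod 10) forces I=8 ⇒ I=8.
Step 10. [col 6: S + B ≡ P (mod 10)] column 6: given B=7, P=0, carry-in 0, and digits 0,1,2,4,5,6,7,8,9 already taken and all letters distinct, S+B≡P (mod 10) forces S=3. So S=3.

Answer: B=7, C=1, G=5, I=8, L=9, O=6, P=0, S=3, U=2, W=4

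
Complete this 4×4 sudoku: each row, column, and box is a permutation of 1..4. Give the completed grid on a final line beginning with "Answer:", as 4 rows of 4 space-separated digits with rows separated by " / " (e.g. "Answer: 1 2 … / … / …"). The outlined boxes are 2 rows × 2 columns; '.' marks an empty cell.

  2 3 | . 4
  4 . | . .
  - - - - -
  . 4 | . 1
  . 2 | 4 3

Step 1. [r2c3∈{1,2,3}] in row 2, 3 fits only at r2c3 ⇒ r2c3=3.
Step 2. [r1c3∈{1}] r1c3's peers cover all but 1. So r1c3=1.
Step 3. [r2c2∈{1}] nothing but 1 survives at r2c2. So r2c2=1.
Step 4. [r3c1∈{3}] r3c1 is down to just 3 ⇒ r3c1=3.
Step 5. [r3c3∈{2}] r3c3 is down to just 2 ⇒ r3c3=2.
Step 6. [r4c1∈{1}] r4c1 has the single candidate 1 ⇒ r4c1=1.
Step 7. [r2c4∈{2}] r2c4 has the single candidate 2 ⇒ r2c4=2.

Answer: 2 3 1 4 / 4 1 3 2 / 3 4 2 1 / 1 2 4 3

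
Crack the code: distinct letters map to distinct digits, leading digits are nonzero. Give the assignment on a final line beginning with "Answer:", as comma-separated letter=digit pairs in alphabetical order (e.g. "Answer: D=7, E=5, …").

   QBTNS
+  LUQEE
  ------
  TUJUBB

Step 1. [col 1: S + E ≡ B (mod 10)] no forcing yet in column 1 (carry-in 0); B=3 is free and consistent — try it. So B=3.
Step 2. [T] the sum has 6 digits but both addends have 5; that extra leading digit T is the final carry, namely 1 ⇒ T=1.
Step 3. [col 1: S + E ≡ B (mod 10)] no forcing yet in column 1 (carry-in 0); E=7 is free and consistent — try it ⇒ E=7.
Step 4. [col 1: S + E ≡ B (mod 10)] column 1: given E=7, B=3, carry-in 0, and digits 1,3,7 already taken and all letters distinct, S+E≡B (mod 10) forces S=6, so S=6.
Step 5. [col 2: N + E ≡ B (mod 10)] from column 2 (E=7, B=3, carry-in 1, digits 1,3,6,7 already taken and all letters distinct): N must equal 5, so N=5.
Step 6. [col 3: T + Q ≡ U (mod 10)] U=0 is one option consistent with column 3 (T + Q ≡ U (mod 10), carry-in 1) — take it, so U=0.
Step 7. [col 3: T + Q ≡ U (mod 10)] in column 3 we have T+Q≡U with carry-in 1; given T=1, U=0 and digits 0,1,3,5,6,7 already taken and all letters distinct, that pins Q to 8, so Q=8.
Step 8. [col 4: B + U ≡ J (mod 10)] from column 4 (B=3, U=0, carry-in 1, digits 0,1,3,5,6,7,8 already taken and all letters distinct): J must equal 4, so J=4.
Step 9. [col 5: Q + L ≡ U (mod 10)] column 5 reads Q+L+carry(0)=U with Q=8, U=0; with digits 0,1,3,4,5,6,7,8 already taken and all letters distinct, the only value for L is 2, so L=2.

Answer: B=3, E=7, J=4, L=2, N=5, Q=8, S=6, T=1, U=0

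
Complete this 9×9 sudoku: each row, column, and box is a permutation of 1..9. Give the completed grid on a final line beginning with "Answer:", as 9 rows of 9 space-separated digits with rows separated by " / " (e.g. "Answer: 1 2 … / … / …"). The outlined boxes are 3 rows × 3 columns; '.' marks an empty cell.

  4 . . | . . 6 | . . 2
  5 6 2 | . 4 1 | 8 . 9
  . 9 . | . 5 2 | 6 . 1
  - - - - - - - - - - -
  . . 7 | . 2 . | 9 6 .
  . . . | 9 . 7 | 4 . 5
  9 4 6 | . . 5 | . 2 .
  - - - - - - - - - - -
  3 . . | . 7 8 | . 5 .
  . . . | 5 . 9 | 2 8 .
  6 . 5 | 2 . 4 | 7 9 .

Step 1. [r5c8∈{1,3}] in col 8, 1 fits only at r5c8 ⇒ r5c8=1.
Step 2. [r4c6∈{3}] r4c6 has the single candidate 3. So r4c6=3.
Step 3. [r4c9∈{8}] only 8 remains possible at r4c9 ⇒ r4c9=8.
Step 4. [r4c1∈{1}] r4c1 is down to just 1, so r4c1=1.
Step 5. [r7c7∈{1}] only 1 remains possible at r7c7, so r7c7=1.
Step 6. [r9c9∈{3}] nothing but 3 survives at r9c9. So r9c9=3.
Step 7. [r9c2∈{1,8}] r9c2 is the only open cell in row 9 admitting 8 ⇒ r9c2=8.
Step 8. [r8c5∈{1,3,6}] row 8 places 3 nowhere but r8c5 ⇒ r8c5=3.
Step 9. [r5c1∈{2,8}] col 1 places 2 nowhere but r5c1. So r5c1=2.
Step 10. [r3c1∈{7,8}] r3c1 is the only open cell in col 1 admitting 8 ⇒ r3c1=8.
Step 11. [r1c2∈{1,3,7}] r1c2 is the only open cell in box 1 admitting 7. So r1c2=7.
Step 12. [r1c8∈{3}] r1c8's peers cover all but 3. So r1c8=3.
Step 13. [r3c3∈{3}] r3c3 is down to just 3, so r3c3=3.
Step 14. [r1c4∈{8}] r1c4 is down to just 8. So r1c4=8.
Step 15. [r3c4∈{7}] r3c4's peers cover all but 7. So r3c4=7.
Step 16. [r8c9∈{4,6}] r8c9 is the only open cell in row 8 admitting 6, so r8c9=6.
Step 17. [r8c3∈{1,4}] row 8 places 4 nowhere but r8c3 ⇒ r8c3=4.
Step 18. [r6c5∈{1,8}] row 6 places 8 nowhere but r6c5. So r6c5=8.
Step 19. [r7c3∈{9}] r7c3's peers cover all but 9 ⇒ r7c3=9.
Step 20. [r4c2∈{5}] nothing but 5 survives at r4c2 ⇒ r4c2=5.
Step 21. [r2c4∈{3}] r2c4 is down to just 3 ⇒ r2c4=3.
Step 22. [r7c4∈{6}] only 6 remains possible at r7c4, so r7c4=6.
Step 23. [r6c9∈{7}] r6c9 is down to just 7, so r6c9=7.
Step 24. [r6c4∈{1}] r6c4 has the single candidate 1 ⇒ r6c4=1.
Step 25. [r4c4∈{4}] r4c4 is down to just 4. So r4c4=4.
Step 26. [r3c8∈{4}] only 4 remains possible at r3c8. So r3c8=4.
Step 27. [r8c2∈{1}] r8c2 is down to just 1. So r8c2=1.
Step 28. [r9c5∈{1}] nothing but 1 survives at r9c5. So r9c5=1.
Step 29. [r8c1∈{7}] only 7 remains possible at r8c1. So r8c1=7.
Step 30. [r5c5∈{6}] r5c5 has the single candidate 6. So r5c5=6.
Step 31. [r7c9∈{4}] only 4 remains possible at r7c9, so r7c9=4.
Step 32. [r6c7∈{3}] only 3 remains possible at r6c7, so r6c7=3.
Step 33. [r7c2∈{2}] r7c2's peers cover all but 2. So r7c2=2.
Step 34. [r2c8∈{7}] r2c8's peers cover all but 7, so r2c8=7.
Step 35. [r5c2∈{3}] r5c2 is down to just 3, so r5c2=3.
Step 36. [r1c7∈{5}] r1c7 is down to just 5 ⇒ r1c7=5.
Step 37. [r1c5∈{9}] r1c5 is down to just 9 ⇒ r1c5=9.
Step 38. [r1c3∈{1}] only 1 remains possible at r1c3, so r1c3=1.
Step 39. [r5c3∈{8}] only 8 remains possible at r5c3 ⇒ r5c3=8.

Answer: 4 7 1 8 9 6 5 3 2 / 5 6 2 3 4 1 8 7 9 / 8 9 3 7 5 2 6 4 1 / 1 5 7 4 2 3 9 6 8 / 2 3 8 9 6 7 4 1 5 / 9 4 6 1 8 5 3 2 7 / 3 2 9 6 7 8 1 5 4 / 7 1 4 5 3 9 2 8 6 / 6 8 5 2 1 4 7 9 3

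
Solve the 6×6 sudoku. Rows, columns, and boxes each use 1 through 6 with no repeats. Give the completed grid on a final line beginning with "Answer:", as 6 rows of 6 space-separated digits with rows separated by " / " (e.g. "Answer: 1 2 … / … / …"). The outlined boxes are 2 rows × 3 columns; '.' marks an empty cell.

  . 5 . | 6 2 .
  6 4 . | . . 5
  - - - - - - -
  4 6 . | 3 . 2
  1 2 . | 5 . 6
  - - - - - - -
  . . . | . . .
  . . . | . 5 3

Step 1. [r2c4∈{1}] r2c4 has the single candidate 1, so r2c4=1.
Step 2. [r6c3∈{1,2,4,6}] across row 6, 6 lands solely at r6c3, so r6c3=6.
Step 3. [r5c3∈{1,2,3,4,5}] 4 has one home in col 3: r5c3. So r5c3=4.
Step 4. [r1c1∈{3}] r1c1 is down to just 3 ⇒ r1c1=3.
Step 5. [r5c6∈{1}] nothing but 1 survives at r5c6. So r5c6=1.
Step 6. [r5c4∈{2}] r5c4's peers cover all but 2, so r5c4=2.
Step 7. [r6c2∈{1}] r6c2 is down to just 1 ⇒ r6c2=1.
Step 8. [r3c3∈{5}] r3c3 has the single candidate 5. So r3c3=5.
Step 9. [r1c6∈{4}] only 4 remains possible at r1c6. So r1c6=4.
Step 10. [r5c1∈{5}] r5c1's peers cover all but 5, so r5c1=5.
Step 11. [r4c3∈{3}] r4c3 has the single candidate 3, so r4c3=3.
Step 12. [r3c5∈{1}] r3c5 is down to just 1. So r3c5=1.
Step 13. [r4c5∈{4}] only 4 remains possible at r4c5. So r4c5=4.
Step 14. [r1c3∈{1}] r1c3's peers cover all but 1 ⇒ r1c3=1.
Step 15. [r6c4∈{4}] r6c4 has the single candidate 4. So r6c4=4.
Step 16. [r5c2∈{3}] r5c2's peers cover all but 3, so r5c2=3.
Step 17. [r2c5∈{3}] r2c5's peers cover all but 3, so r2c5=3.
Step 18. [r5c5∈{6}] r5c5's peers cover all but 6 ⇒ r5c5=6.
Step 19. [r6c1∈{2}] r6c1 has the single candidate 2. So r6c1=2.
Step 20. [r2c3∈{2}] r2c3 is down to just 2. So r2c3=2.

Answer: 3 5 1 6 2 4 / 6 4 2 1 3 5 / 4 6 5 3 1 2 / 1 2 3 5 4 6 / 5 3 4 2 6 1 / 2 1 6 4 5 3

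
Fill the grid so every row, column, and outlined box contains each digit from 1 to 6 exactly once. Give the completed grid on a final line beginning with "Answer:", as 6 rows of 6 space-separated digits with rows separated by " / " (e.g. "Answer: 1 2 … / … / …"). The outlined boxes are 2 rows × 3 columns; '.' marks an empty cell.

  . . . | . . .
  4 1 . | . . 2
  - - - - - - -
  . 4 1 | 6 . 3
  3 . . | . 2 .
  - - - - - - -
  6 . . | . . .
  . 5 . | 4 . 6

Step 1. [r3c5∈{5}] r3c5's peers cover all but 5. So r3c5=5.
Step 2. [r5c4∈{1,2,3,5}] 2 has one home in col 4: r5c4. So r5c4=2.
Step 3. [r1c1∈{2,5}] in col 1, 5 fits only at r1c1, so r1c1=5.
Step 4. [r5c2∈{3}] r5c2's peers cover all but 3, so r5c2=3.
Step 5. [r1c5∈{1,3,4,6}] across col 5, 4 lands solely at r1c5, so r1c5=4.
Step 6. [r1c6∈{1}] r1c6 has the single candidate 1 ⇒ r1c6=1.
Step 7. [r1c4∈{3}] r1c4 has the single candidate 3 ⇒ r1c4=3.
Step 8. [r6c1∈{1,2}] across col 1, 1 lands solely at r6c1. So r6c1=1.
Step 9. [r1c2∈{2,6}] 2 has one home in col 2: r1c2, so r1c2=2.
Step 10. [r1c3∈{6}] r1c3 has the single candidate 6, so r1c3=6.
Step 11. [r3c1∈{2}] r3c1's peers cover all but 2. So r3c1=2.
Step 12. [r5c5∈{1}] r5c5's peers cover all but 1 ⇒ r5c5=1.
Step 13. [r4c4∈{1}] only 1 remains possible at r4c4 ⇒ r4c4=1.
Step 14. [r4c3∈{5}] r4c3 has the single candidate 5 ⇒ r4c3=5.
Step 15. [r2c4∈{5}] r2c4 is down to just 5 ⇒ r2c4=5.
Step 16. [r6c3∈{2}] r6c3 is down to just 2. So r6c3=2.
Step 17. [r2c3∈{3}] r2c3's peers cover all but 3, so r2c3=3.
Step 18. [r6c5∈{3}] r6c5's peers cover all but 3, so r6c5=3.
Step 19. [r4c2∈{6}] nothing but 6 survives at r4c2 ⇒ r4c2=6.
Step 20. [r5c6∈{5}] r5c6's peers cover all but 5. So r5c6=5.
Step 21. [r2c5∈{6}] nothing but 6 survives at r2c5 ⇒ r2c5=6.
Step 22. [r5c3∈{4}] r5c3 is down to just 4 ⇒ r5c3=4.
Step 23. [r4c6∈{4}] r4c6's peers cover all but 4 ⇒ r4c6=4.

Answer: 5 2 6 3 4 1 / 4 1 3 5 6 2 / 2 4 1 6 5 3 / 3 6 5 1 2 4 / 6 3 4 2 1 5 / 1 5 2 4 3 6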